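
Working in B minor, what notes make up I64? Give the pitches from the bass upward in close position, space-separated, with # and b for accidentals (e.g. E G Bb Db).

I64 is the major tonic (Picardy third), borrowed from the parallel major. In B minor that root is B.
So the chord is B-D#-F#.
The figured bass 64 indicates second inversion, placing the fifth (F#) in the bass: F#-B-D#.

F# B D#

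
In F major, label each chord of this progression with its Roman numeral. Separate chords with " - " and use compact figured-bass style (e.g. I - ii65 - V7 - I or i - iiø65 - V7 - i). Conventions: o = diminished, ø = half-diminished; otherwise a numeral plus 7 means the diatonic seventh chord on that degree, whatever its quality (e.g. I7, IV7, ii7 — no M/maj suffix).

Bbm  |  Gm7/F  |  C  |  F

Bbm: Bb with this quality isn't in the key; it's iv, borrowed from the parallel minor.
Gm7/F has root G, degree 2 in F major, so ii42.
C: root C is the dominant; major triad there is V.
F: root F is the tonic; major triad there is I.

iv - ii42 - V - I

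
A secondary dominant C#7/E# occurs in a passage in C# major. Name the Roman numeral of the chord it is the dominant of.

IV

The chord is a dominant seventh chord on C#.
A dominant resolves down a perfect fifth: C# → F#. In C# major, F# is scale degree 4, i.e. IV.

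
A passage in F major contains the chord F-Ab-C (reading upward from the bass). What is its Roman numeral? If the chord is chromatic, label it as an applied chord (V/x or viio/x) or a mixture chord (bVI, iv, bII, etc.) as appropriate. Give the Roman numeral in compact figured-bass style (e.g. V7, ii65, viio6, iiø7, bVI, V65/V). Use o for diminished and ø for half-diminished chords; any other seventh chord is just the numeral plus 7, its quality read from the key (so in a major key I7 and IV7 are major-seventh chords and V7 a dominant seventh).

i

The pitches F-Ab-C form a minor triad rooted on F.
F is the first degree of F major. This is the minor tonic, borrowed from the parallel minor.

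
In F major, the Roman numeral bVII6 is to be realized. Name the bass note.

G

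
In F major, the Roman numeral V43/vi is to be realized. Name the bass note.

The applied chord V43/vi is rooted on A: A-C#-E-G.
The figure 43 means second inversion — the fifth is in the bass.

E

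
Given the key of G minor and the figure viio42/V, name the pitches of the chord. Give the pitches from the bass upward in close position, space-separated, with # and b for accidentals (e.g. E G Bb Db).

Bb C# E G

The slash marks an applied leading-tone chord: viio of V. In G minor, V is D, so the leading tone to it is C#, a half step below.
Building a fully diminished seventh chord on C# gives C#-E-G-Bb.
The figured bass 42 indicates third inversion, placing the seventh (Bb) in the bass: Bb-C#-E-G.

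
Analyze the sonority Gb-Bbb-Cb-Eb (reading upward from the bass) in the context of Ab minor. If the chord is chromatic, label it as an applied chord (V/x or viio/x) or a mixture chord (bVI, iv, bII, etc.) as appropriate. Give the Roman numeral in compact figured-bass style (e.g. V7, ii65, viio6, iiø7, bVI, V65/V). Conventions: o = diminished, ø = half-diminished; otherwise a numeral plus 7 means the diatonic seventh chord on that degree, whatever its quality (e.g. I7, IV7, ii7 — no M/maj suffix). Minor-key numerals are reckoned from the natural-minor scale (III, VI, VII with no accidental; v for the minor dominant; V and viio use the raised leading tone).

V43/VI

The pitches Cb-Eb-Gb-Bbb form a dominant seventh chord rooted on Cb.
Cb is not a diatonic chord root with this quality in Ab minor, but it lies a perfect fifth above Fb (VI), so the chord functions as an applied dominant of VI.
With Gb in the bass the chord is in second inversion, so the figured bass is 43.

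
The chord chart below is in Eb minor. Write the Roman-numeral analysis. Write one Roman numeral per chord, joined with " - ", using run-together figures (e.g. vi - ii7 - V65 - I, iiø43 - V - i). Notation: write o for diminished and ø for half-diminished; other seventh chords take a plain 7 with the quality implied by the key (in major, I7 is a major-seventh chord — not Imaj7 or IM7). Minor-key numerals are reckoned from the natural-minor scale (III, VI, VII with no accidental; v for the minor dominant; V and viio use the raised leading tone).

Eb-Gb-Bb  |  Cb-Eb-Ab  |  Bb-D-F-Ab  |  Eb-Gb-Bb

Eb-Gb-Bb: minor triad on Eb = scale degree 1 → i.
Cb-Eb-Ab: minor triad on Ab = scale degree 4 → iv6.
Bb-D-F-Ab: dominant seventh chord on Bb = scale degree 5 → V7.
Eb-Gb-Bb: minor triad on Eb = scale degree 1 → i.

i - iv6 - V7 - i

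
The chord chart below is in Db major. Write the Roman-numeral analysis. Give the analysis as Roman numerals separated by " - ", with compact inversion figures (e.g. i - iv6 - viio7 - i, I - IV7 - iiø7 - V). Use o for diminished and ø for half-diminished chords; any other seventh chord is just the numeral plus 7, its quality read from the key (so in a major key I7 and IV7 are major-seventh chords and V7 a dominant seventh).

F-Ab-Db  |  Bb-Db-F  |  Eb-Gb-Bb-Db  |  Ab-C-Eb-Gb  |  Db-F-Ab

F-Ab-Db: root Db is the tonic; major triad there is I6.
Bb-Db-F has root Bb, degree 6 in Db major, so vi.
Eb-Gb-Bb-Db: root Eb is the supertonic; minor seventh chord there is ii7.
Ab-C-Eb-Gb: dominant seventh chord on Ab = scale degree 5 → V7.
Db-F-Ab: major triad on Db = scale degree 1 → I.

I6 - vi - ii7 - V7 - I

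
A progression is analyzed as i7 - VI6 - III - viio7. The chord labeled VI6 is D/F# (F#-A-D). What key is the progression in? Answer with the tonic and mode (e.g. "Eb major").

VI6 is given as F#-A-D — a major triad with root D.
VI6 on D implies D is the submediant; that puts the tonic at F#, and the uppercase numeral fits minor mode.

F# minor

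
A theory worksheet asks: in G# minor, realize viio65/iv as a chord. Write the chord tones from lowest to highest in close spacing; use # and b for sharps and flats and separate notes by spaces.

viio65/iv is a secondary leading-tone chord. The target iv is C# in G# minor; the applied chord is rooted a semitone below, on B#.
Building a fully diminished seventh chord on B# gives B#-D#-F#-A.
The figured bass 65 indicates first inversion, placing the third (D#) in the bass: D#-F#-A-B#.

D# F# A B#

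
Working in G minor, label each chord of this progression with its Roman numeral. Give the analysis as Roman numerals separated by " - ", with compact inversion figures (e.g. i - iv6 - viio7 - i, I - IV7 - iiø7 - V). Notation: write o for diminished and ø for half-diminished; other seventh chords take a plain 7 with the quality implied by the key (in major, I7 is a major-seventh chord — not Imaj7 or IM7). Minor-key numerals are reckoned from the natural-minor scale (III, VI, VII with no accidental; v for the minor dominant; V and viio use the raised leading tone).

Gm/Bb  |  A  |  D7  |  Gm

i6 - V/V - V7 - i

Gm/Bb has root G, degree 1 in G minor, so i6.
A: a major triad on A, the applied dominant of V → V/V.
D7: dominant seventh chord on D = scale degree 5 → V7.
Gm: minor triad on G = scale degree 1 → i.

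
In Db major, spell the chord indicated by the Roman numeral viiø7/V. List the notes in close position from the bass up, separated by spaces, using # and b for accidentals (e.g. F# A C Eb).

G Bb Db F

viiø7/V is a secondary leading-tone chord. The target V is Ab in Db major; the applied chord is rooted a semitone below, on G.
Building a half-diminished seventh chord on G gives G-Bb-Db-F.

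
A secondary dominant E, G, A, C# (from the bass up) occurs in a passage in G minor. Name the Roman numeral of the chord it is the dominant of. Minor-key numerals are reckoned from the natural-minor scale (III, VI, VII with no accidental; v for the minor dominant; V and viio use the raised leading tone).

The chord is a dominant seventh chord on A.
A dominant resolves down a perfect fifth: A → D. In G minor, D is scale degree 5, i.e. V.

V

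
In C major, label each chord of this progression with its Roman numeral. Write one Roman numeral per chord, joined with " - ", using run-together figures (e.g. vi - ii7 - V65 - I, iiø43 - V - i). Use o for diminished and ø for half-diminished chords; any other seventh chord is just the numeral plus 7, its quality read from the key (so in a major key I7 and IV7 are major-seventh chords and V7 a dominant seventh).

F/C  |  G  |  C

F/C: major triad on F = scale degree 4 → IV64.
G: root G is the dominant; major triad there is V.
C: major triad on C = scale degree 1 → I.

IV64 - V - I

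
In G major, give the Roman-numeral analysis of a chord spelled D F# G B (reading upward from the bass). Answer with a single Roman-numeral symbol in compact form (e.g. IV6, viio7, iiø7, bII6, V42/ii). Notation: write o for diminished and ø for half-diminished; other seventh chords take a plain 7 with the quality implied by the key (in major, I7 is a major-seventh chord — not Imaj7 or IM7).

Stacked in thirds the chord is G-B-D-F#: a major seventh chord on G.
In G major, G is the tonic; the diatonic major seventh chord there is I7.
With D in the bass the chord is in second inversion, so the figured bass is 43.

I43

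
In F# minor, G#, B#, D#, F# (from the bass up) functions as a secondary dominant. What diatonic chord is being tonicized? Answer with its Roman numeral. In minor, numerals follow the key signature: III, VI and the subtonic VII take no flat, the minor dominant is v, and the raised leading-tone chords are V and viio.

V

The chord is a dominant seventh chord on G#.
A dominant resolves down a perfect fifth: G# → C#. In F# minor, C# is scale degree 5, i.e. V.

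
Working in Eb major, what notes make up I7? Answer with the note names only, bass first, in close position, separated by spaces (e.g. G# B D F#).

Eb G Bb D

The numeral's case and figure indicate a major seventh chord. In Eb major its root, the tonic, is Eb.
Stacking thirds from Eb gives Eb-G-Bb-D.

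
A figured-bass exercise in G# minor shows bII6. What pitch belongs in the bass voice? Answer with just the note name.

C#

bII in G# minor has root A; the chord is A-C#-E.
The figure 6 means first inversion — the third is in the bass.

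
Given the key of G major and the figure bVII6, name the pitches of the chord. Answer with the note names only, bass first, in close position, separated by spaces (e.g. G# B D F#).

A C F

bVII6 is a major triad on the lowered seventh degree (the subtonic), borrowed from the parallel minor. In G major that root is F.
So the chord is F-A-C.
The figured bass 6 indicates first inversion, placing the third (A) in the bass: A-C-F.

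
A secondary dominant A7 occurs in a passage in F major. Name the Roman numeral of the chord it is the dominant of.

The chord is a dominant seventh chord on A.
A dominant resolves down a perfect fifth: A → D. In F major, D is scale degree 6, i.e. vi.

vi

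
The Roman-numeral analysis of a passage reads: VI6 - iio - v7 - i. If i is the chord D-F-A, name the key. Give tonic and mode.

The anchor chord is a minor triad on D, labeled i.
If D is scale degree 1 and the mode makes that degree carry a minor triad, the tonic is D and the mode is minor.

D minor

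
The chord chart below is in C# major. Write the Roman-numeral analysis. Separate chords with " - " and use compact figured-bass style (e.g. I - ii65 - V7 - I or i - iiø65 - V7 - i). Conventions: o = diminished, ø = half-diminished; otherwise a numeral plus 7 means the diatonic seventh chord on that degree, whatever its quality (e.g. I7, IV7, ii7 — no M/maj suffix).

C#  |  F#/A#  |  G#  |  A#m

C#: major triad on C# = scale degree 1 → I.
F#/A#: root F# is the subdominant; major triad there is IV6.
G#: major triad on G# = scale degree 5 → V.
A#m: root A# is the submediant; minor triad there is vi.

I - IV6 - V - vi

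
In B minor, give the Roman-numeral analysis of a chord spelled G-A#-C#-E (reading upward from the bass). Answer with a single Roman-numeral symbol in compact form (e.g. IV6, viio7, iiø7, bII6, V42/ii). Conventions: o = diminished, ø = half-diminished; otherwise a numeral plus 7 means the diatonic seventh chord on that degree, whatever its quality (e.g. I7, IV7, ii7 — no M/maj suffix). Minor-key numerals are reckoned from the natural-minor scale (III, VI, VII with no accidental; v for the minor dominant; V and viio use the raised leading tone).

viio42

The pitches A#-C#-E-G form a fully diminished seventh chord rooted on A#.
A# is scale degree 7 in B minor, and a fully diminished seventh chord on that degree is written viio7.
With G in the bass the chord is in third inversion, so the figured bass is 42.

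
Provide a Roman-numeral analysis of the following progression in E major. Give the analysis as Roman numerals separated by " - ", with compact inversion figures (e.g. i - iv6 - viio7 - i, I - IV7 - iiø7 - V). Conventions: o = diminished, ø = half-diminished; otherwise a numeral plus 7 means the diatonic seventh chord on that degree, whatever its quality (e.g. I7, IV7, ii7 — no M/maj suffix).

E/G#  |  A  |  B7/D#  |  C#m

I6 - IV - V65 - vi

E/G# has root E, degree 1 in E major, so I6.
A: major triad on A = scale degree 4 → IV.
B7/D# has root B, degree 5 in E major, so V65.
C#m has root C#, degree 6 in E major, so vi.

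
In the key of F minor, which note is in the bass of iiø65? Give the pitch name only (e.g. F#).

iiø in F minor has root G; the chord is G-Bb-Db-F.
The figure 65 means first inversion — the third is in the bass.

Bb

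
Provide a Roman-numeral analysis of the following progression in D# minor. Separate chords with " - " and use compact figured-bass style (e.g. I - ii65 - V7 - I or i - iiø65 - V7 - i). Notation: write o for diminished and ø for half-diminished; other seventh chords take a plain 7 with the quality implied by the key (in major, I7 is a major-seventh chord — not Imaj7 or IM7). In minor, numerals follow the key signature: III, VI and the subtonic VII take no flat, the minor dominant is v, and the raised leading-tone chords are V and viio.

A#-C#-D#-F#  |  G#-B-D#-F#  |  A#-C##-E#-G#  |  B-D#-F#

i43 - iv7 - V7 - VI

A#-C#-D#-F# has root D#, degree 1 in D# minor, so i43.
G#-B-D#-F# has root G#, degree 4 in D# minor, so iv7.
A#-C##-E#-G# has root A#, degree 5 in D# minor, so V7.
B-D#-F# has root B, degree 6 in D# minor, so VI.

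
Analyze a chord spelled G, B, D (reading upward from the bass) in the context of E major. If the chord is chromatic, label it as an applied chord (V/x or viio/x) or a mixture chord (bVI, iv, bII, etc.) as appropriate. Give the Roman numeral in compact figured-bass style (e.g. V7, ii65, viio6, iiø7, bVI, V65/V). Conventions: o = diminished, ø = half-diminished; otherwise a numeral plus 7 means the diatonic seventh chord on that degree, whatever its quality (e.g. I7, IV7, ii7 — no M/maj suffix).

bIII

Stacked in thirds the chord is G-B-D: a major triad on G.
G is the lowered third degree of E major (diatonic 3 would be G#). This is a major triad on the lowered third degree, borrowed from the parallel minor.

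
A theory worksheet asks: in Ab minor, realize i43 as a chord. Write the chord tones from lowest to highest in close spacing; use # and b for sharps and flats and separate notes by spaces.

In Ab minor, the tonic is Ab, and the diatonic chord built there is a minor seventh chord.
That chord is spelled Ab-Cb-Eb-Gb.
The figured bass 43 indicates second inversion, placing the fifth (Eb) in the bass: Eb-Gb-Ab-Cb.

Eb Gb Ab Cb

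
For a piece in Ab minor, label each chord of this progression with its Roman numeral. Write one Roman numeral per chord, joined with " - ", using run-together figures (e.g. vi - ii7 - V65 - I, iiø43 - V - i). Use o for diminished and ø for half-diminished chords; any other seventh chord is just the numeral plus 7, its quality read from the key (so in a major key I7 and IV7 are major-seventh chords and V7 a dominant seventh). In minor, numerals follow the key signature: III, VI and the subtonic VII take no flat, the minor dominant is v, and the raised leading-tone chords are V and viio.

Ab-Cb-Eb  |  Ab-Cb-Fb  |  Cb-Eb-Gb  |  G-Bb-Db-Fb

i - VI6 - III - viio7

Ab-Cb-Eb has root Ab, degree 1 in Ab minor, so i.
Ab-Cb-Fb has root Fb, degree 6 in Ab minor, so VI6.
Cb-Eb-Gb: root Cb is the mediant; major triad there is III.
G-Bb-Db-Fb: root G is the leading tone; fully diminished seventh chord there is viio7.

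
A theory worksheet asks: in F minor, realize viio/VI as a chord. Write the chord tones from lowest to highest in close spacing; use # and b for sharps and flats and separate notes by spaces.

viio/VI is a secondary leading-tone chord. The target VI is Db in F minor; the applied chord is rooted a semitone below, on C.
Building a diminished triad on C gives C-Eb-Gb.

C Eb Gb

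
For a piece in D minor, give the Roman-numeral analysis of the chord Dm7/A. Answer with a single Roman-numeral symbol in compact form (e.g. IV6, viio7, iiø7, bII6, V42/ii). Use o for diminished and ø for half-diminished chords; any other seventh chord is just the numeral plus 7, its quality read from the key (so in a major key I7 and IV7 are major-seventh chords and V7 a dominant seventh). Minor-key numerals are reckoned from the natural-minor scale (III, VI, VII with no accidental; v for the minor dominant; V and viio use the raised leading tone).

The pitches D-F-A-C form a minor seventh chord rooted on D.
In D minor, D is the tonic; the diatonic minor seventh chord there is i7.
With A in the bass the chord is in second inversion, so the figured bass is 43.

i43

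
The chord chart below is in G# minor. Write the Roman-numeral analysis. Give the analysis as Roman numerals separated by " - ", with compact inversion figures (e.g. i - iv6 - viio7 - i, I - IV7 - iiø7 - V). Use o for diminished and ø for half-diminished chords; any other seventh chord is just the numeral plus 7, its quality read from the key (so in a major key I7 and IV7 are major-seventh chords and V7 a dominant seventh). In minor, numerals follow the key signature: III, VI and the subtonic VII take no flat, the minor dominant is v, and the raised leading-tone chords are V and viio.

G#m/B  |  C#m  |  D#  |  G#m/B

i6 - iv - V - i6

G#m/B has root G#, degree 1 in G# minor, so i6.
C#m: minor triad on C# = scale degree 4 → iv.
D#: major triad on D# = scale degree 5 → V.
G#m/B: minor triad on G# = scale degree 1 → i6.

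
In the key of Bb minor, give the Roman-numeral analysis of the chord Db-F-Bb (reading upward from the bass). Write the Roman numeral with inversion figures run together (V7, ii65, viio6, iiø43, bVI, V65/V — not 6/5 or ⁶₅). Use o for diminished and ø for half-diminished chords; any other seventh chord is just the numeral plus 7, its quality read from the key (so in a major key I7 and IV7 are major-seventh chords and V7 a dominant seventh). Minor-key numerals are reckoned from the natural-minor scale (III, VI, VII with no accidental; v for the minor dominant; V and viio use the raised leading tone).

Stacked in thirds the chord is Bb-Db-F: a minor triad on Bb.
In Bb minor, Bb is the tonic; the diatonic minor triad there is i.
With Db in the bass the chord is in first inversion, so the figured bass is 6.

i6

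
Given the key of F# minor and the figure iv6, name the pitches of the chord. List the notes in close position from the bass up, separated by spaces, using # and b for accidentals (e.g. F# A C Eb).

The numeral's case and figure indicate a minor triad. In F# minor its root, the subdominant, is B.
Stacking thirds from B gives B-D-F#.
With the 6 figure the chord is in first inversion; from the bass D upward in close position it reads D-F#-B.

D F# B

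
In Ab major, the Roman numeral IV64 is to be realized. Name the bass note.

Ab

IV in Ab major has root Db; the chord is Db-F-Ab.
The figure 64 means second inversion — the fifth is in the bass.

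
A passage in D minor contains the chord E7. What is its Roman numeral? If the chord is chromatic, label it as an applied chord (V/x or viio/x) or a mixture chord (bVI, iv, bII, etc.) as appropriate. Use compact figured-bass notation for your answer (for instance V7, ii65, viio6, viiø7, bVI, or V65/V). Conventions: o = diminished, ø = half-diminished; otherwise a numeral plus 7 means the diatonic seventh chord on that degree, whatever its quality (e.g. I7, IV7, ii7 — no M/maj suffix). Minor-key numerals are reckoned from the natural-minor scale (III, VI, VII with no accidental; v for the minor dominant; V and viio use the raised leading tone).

The pitches E-G#-B-D form a dominant seventh chord rooted on E.
E is not a diatonic chord root with this quality in D minor, but it lies a perfect fifth above A (V), so the chord functions as an applied dominant of V.

V7/V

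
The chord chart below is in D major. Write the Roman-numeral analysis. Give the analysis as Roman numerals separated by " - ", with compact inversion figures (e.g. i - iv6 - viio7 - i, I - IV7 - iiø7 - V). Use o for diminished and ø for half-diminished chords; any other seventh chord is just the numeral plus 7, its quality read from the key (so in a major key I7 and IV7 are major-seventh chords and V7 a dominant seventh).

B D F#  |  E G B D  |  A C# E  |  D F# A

vi - ii7 - V - I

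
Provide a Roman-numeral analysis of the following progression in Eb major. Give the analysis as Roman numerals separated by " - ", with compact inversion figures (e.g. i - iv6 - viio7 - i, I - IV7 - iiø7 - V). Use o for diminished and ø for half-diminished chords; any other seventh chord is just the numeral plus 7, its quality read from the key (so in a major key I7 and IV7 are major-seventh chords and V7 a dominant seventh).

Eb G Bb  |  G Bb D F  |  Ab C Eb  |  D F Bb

Eb-G-Bb: major triad on Eb = scale degree 1 → I.
G-Bb-D-F: minor seventh chord on G = scale degree 3 → iii7.
Ab-C-Eb has root Ab, degree 4 in Eb major, so IV.
D-F-Bb: root Bb is the dominant; major triad there is V6.

I - iii7 - IV - V6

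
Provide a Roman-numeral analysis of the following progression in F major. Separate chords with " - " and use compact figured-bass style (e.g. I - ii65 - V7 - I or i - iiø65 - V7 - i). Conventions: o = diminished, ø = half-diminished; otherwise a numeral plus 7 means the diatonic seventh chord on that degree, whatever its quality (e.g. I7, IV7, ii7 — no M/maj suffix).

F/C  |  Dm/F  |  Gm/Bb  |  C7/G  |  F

F/C has root F, degree 1 in F major, so I64.
Dm/F has root D, degree 6 in F major, so vi6.
Gm/Bb: minor triad on G = scale degree 2 → ii6.
C7/G has root C, degree 5 in F major, so V43.
F: root F is the tonic; major triad there is I.

I64 - vi6 - ii6 - V43 - I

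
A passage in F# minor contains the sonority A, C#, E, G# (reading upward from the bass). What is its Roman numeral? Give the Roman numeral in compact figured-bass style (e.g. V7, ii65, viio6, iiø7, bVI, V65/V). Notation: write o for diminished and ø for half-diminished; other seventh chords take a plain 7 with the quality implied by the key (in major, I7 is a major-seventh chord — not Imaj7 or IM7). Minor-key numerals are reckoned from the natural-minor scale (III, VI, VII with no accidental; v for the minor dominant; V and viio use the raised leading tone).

III7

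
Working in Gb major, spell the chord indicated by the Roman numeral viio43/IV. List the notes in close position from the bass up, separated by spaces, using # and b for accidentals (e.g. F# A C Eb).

Fb Abb Bb Db

viio43/IV is a secondary leading-tone chord. The target IV is Cb in Gb major; the applied chord is rooted a semitone below, on Bb.
Building a fully diminished seventh chord on Bb gives Bb-Db-Fb-Abb.
The figured bass 43 indicates second inversion, placing the fifth (Fb) in the bass: Fb-Abb-Bb-Db.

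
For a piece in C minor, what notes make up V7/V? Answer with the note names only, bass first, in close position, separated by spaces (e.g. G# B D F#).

D F# A C

The slash means an applied dominant: we want the dominant of V. In C minor, V is G major, and its dominant is built on D.
Building a dominant seventh chord on D gives D-F#-A-C.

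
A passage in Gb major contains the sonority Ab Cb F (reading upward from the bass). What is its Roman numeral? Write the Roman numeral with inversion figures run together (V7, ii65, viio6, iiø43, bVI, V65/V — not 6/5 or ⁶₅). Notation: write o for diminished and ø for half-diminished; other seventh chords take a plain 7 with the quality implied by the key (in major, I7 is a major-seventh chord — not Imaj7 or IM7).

Stacked in thirds the chord is F-Ab-Cb: a diminished triad on F.
In Gb major, F is the leading tone; the diatonic diminished triad there is viio.
With Ab in the bass the chord is in first inversion, so the figured bass is 6.

viio6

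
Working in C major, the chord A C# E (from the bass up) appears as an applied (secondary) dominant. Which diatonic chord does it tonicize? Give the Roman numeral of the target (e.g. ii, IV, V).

ii

The chord is a major triad on A.
A dominant resolves down a perfect fifth: A → D. In C major, D is scale degree 2, i.e. ii.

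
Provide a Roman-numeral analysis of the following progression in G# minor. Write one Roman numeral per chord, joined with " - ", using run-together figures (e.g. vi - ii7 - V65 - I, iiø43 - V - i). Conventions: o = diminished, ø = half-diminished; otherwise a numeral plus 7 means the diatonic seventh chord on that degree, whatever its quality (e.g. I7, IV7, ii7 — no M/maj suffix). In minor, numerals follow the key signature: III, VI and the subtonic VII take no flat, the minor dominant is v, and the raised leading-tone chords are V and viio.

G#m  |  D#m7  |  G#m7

G#m: root G# is the tonic; minor triad there is i.
D#m7: minor seventh chord on D# = scale degree 5 → v7.
G#m7: root G# is the tonic; minor seventh chord there is i7.

i - v7 - i7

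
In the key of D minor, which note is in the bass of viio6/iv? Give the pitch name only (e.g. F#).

A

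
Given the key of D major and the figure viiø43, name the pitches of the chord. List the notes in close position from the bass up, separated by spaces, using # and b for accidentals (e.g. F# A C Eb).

G B C# E

In D major, the seventh degree is C#, and the diatonic chord built there is a half-diminished seventh chord.
Stacking thirds from C# gives C#-E-G-B.
The figured bass 43 indicates second inversion, placing the fifth (G) in the bass: G-B-C#-E.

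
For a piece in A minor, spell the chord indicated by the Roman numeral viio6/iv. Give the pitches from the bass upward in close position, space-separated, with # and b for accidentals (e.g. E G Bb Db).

E G C#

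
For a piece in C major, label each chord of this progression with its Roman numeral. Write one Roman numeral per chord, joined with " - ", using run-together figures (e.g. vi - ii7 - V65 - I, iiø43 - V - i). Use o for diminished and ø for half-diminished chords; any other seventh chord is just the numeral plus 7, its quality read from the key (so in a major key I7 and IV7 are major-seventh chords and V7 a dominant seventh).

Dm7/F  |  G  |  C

Dm7/F has root D, degree 2 in C major, so ii65.
G has root G, degree 5 in C major, so V.
C has root C, degree 1 in C major, so I.

ii65 - V - I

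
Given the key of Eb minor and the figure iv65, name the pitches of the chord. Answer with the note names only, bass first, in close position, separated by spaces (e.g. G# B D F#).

Cb Eb Gb Ab

In Eb minor, the fourth degree is Ab, and the diatonic chord built there is a minor seventh chord.
That chord is spelled Ab-Cb-Eb-Gb.
With the 65 figure the chord is in first inversion; from the bass Cb upward in close position it reads Cb-Eb-Gb-Ab.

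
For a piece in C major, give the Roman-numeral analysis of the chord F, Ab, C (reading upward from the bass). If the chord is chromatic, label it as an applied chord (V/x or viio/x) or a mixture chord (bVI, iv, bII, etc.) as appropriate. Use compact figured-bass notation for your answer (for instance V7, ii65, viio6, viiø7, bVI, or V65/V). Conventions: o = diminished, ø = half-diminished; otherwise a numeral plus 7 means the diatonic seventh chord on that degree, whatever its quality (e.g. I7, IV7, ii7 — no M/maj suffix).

iv

The pitches F-Ab-C form a minor triad rooted on F.
F is the fourth degree of C major. This is the minor subdominant, borrowed from the parallel minor.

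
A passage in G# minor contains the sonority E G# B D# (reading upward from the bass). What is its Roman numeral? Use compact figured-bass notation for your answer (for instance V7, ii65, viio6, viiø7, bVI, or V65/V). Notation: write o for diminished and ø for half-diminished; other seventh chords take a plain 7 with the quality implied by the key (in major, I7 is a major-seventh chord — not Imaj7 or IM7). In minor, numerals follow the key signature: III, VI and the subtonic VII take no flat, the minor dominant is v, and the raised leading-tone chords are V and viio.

Stacked in thirds the chord is E-G#-B-D#: a major seventh chord on E.
E is scale degree 6 in G# minor, and a major seventh chord on that degree is written VI7.

VI7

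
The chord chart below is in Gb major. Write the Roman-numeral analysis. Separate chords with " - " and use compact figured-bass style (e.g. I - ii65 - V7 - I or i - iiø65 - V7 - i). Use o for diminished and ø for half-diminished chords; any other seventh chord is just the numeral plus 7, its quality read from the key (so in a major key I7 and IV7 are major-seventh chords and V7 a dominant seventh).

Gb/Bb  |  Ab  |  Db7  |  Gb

I6 - V/V - V7 - I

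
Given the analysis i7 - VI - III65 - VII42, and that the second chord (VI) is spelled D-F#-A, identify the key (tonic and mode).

The anchor chord is a major triad on D, labeled VI.
If D is scale degree 6 and the mode makes that degree carry a major triad, the tonic is F# and the mode is minor.

F# minor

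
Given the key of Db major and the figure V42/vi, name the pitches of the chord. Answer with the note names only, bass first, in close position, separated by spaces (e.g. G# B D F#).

V42/vi is a secondary dominant — the dominant seventh of vi. vi in Db major is Bb, so the applied chord's root is F, a perfect fifth above.
Building a dominant seventh chord on F gives F-A-C-Eb.
With the 42 figure the chord is in third inversion; from the bass Eb upward in close position it reads Eb-F-A-C.

Eb F A C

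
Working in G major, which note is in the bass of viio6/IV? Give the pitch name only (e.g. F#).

D

The applied chord viio6/IV is rooted on B: B-D-F.
The figure 6 means first inversion — the third is in the bass.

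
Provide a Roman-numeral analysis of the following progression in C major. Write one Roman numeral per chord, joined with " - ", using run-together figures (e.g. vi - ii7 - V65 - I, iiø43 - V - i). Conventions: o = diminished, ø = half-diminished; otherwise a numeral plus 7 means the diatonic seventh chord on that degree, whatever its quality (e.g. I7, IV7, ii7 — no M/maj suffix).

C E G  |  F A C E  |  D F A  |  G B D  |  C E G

C-E-G has root C, degree 1 in C major, so I.
F-A-C-E: root F is the subdominant; major seventh chord there is IV7.
D-F-A has root D, degree 2 in C major, so ii.
G-B-D has root G, degree 5 in C major, so V.
C-E-G has root C, degree 1 in C major, so I.

I - IV7 - ii - V - I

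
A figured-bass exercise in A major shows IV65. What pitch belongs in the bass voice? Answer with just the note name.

F#

IV in A major has root D; the chord is D-F#-A-C#.
The figure 65 means first inversion — the third is in the bass.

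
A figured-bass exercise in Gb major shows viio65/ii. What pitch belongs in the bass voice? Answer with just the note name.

The applied chord viio65/ii is rooted on G: G-Bb-Db-Fb.
The figure 65 means first inversion — the third is in the bass.

Bb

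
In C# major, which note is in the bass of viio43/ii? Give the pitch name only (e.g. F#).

G#

The applied chord viio43/ii is rooted on C##: C##-E#-G#-B.
The figure 43 means second inversion — the fifth is in the bass.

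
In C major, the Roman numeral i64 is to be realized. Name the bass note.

i in C major has root C; the chord is C-Eb-G.
The figure 64 means second inversion — the fifth is in the bass.

G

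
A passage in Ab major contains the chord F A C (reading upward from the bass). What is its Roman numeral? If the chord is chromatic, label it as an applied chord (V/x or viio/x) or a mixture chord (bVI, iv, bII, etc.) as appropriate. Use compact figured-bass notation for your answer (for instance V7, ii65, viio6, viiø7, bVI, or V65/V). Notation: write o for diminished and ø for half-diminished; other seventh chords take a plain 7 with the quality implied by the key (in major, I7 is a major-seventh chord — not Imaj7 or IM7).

V/ii

The pitches F-A-C form a major triad rooted on F.
F is not a diatonic chord root with this quality in Ab major, but it lies a perfect fifth above Bb (ii), so the chord functions as an applied dominant of ii.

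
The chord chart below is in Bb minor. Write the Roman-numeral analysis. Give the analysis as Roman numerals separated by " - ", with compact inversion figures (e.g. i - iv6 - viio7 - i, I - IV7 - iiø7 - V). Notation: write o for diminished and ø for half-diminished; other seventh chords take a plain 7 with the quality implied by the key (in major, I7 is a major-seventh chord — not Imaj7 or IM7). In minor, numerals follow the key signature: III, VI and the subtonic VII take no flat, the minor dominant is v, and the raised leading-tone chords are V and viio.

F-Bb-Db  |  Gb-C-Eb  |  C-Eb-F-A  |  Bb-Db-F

i64 - iio64 - V43 - i

F-Bb-Db has root Bb, degree 1 in Bb minor, so i64.
Gb-C-Eb: diminished triad on C = scale degree 2 → iio64.
C-Eb-F-A has root F, degree 5 in Bb minor, so V43.
Bb-Db-F: minor triad on Bb = scale degree 1 → i.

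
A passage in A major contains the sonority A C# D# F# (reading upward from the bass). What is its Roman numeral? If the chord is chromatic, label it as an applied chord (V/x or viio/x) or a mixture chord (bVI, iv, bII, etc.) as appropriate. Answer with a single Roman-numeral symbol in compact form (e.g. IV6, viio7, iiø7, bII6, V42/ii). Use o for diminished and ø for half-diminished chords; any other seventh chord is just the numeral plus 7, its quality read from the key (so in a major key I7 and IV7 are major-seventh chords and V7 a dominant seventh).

viiø43/V

Stacked in thirds the chord is D#-F#-A-C#: a half-diminished seventh chord on D#.
D# sits a half step below E (V in A major); a diminished chord there is the applied leading-tone chord of V.
With A in the bass the chord is in second inversion, so the figured bass is 43.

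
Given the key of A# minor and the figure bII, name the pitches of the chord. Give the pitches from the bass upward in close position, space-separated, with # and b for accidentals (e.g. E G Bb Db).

B D# F#

Scale degree 2 in A# minor is B#; lowering it a half step gives B. bII is the Neapolitan chord — a major triad on the lowered second degree.
So the chord is B-D#-F#, a major triad.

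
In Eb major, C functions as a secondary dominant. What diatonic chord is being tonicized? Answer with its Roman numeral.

ii

The chord is a major triad on C.
A dominant resolves down a perfect fifth: C → F. In Eb major, F is scale degree 2, i.e. ii.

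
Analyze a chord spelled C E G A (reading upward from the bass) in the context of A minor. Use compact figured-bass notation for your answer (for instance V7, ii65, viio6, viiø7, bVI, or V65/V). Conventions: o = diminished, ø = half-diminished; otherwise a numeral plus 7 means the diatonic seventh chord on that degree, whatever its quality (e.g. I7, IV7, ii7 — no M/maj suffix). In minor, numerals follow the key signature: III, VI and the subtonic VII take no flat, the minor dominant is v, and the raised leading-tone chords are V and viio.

i65

The pitches A-C-E-G form a minor seventh chord rooted on A.
In A minor, A is the tonic; the diatonic minor seventh chord there is i7.
With C in the bass the chord is in first inversion, so the figured bass is 65.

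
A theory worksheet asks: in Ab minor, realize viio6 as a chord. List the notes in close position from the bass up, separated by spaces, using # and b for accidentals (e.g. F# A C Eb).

Bb Db G

In Ab minor, the leading-tone chord is built on the raised seventh degree, G.
Stacking thirds from G gives G-Bb-Db.
With the 6 figure the chord is in first inversion; from the bass Bb upward in close position it reads Bb-Db-G.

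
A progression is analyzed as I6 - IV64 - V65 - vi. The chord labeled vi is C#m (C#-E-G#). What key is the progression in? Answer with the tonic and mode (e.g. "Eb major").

E major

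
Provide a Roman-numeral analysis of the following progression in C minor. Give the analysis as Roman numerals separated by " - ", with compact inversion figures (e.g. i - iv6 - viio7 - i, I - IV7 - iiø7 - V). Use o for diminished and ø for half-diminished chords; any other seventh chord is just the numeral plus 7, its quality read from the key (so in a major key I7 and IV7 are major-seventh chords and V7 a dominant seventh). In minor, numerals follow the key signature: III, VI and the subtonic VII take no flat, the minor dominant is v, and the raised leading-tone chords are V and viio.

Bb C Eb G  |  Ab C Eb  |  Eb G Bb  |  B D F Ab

Bb-C-Eb-G: minor seventh chord on C = scale degree 1 → i42.
Ab-C-Eb: root Ab is the submediant; major triad there is VI.
Eb-G-Bb: major triad on Eb = scale degree 3 → III.
B-D-F-Ab: fully diminished seventh chord on B = scale degree 7 → viio7.

i42 - VI - III - viio7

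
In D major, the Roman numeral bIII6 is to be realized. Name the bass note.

A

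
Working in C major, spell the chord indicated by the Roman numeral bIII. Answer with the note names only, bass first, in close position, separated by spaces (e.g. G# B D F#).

Eb G Bb

Scale degree 3 in C major is E; lowering it a half step gives Eb. bIII is a major triad on the lowered third degree, borrowed from the parallel minor.
So the chord is Eb-G-Bb, a major triad.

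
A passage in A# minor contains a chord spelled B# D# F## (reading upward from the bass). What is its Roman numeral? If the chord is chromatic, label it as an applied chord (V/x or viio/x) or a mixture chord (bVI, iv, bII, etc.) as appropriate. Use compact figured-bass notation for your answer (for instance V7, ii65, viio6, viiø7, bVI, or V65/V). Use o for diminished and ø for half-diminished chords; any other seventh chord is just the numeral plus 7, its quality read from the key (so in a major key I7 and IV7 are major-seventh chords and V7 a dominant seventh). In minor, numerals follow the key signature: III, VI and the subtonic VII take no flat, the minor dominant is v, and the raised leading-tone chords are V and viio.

ii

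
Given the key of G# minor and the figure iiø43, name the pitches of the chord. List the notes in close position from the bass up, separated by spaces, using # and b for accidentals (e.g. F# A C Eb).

E G# A# C#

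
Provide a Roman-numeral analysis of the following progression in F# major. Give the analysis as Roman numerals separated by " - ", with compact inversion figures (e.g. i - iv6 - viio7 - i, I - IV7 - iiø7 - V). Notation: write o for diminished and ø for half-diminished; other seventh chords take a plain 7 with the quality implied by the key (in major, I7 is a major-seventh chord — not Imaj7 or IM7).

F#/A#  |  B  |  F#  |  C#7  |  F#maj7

F#/A#: root F# is the tonic; major triad there is I6.
B: major triad on B = scale degree 4 → IV.
F#: root F# is the tonic; major triad there is I.
C#7: root C# is the dominant; dominant seventh chord there is V7.
F#maj7: root F# is the tonic; major seventh chord there is I7.

I6 - IV - I - V7 - I7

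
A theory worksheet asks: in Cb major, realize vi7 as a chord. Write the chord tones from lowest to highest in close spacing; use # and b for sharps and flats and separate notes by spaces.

Ab Cb Eb Gb

In Cb major, scale degree 6 is Ab, and the diatonic chord built there is a minor seventh chord.
Stacking thirds from Ab gives Ab-Cb-Eb-Gb.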